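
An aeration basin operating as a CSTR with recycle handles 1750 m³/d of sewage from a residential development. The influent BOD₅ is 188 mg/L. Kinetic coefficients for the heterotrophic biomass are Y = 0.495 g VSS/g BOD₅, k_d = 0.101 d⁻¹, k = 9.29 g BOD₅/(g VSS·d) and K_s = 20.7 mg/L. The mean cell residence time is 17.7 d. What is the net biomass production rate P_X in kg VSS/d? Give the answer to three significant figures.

P_X ≈ 58.2 kg VSS/d

Effluent substrate depends only on kinetics and SRT: S = K_s(1 + k_d θ_c) / [θ_c(Yk − k_d) − 1] = 20.7 × (1 + 0.101 × 17.7) / [17.7 × (0.495 × 9.29 − 0.101) − 1] = 57.71 / 78.61 = 0.7341 mg/L.
Correct the yield for decay: Y_obs = Y/(1 + k_d θ_c) = 0.495 / (1 + 0.101 × 17.7) = 0.495 / 2.788 = 0.1776.
Substrate removed = Q·(S₀ − S) = 1750 m³/d × (188 − 0.734) g/m³ = 3.28×10^5 g/d = 327.7 kg/d.
So the net sludge growth is P_X = 0.1776 × 327.7 = 58.19 kg VSS/d.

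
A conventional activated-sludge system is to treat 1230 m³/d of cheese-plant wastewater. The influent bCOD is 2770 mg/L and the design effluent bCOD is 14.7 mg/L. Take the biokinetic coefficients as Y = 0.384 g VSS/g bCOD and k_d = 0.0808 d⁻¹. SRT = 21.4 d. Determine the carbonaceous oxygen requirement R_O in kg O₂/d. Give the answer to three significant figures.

R_O ≈ 2710 kg O₂/d

Correct the yield for decay: Y_obs = Y/(1 + k_d θ_c) = 0.384 / (1 + 0.0808 × 21.4) = 0.384 / 2.729 = 0.1407.
Substrate removed = Q·(S₀ − S) = 1230 m³/d × (2770 − 14.7) g/m³ = 3.39×10^6 g/d = 3389 kg/d.
P_X = Y_obs·Q·(S₀ − S) = 0.1407 × 3389 = 476.9 kg VSS/d.
R_O = Q·ΔS − 1.42 P_X = 3389 − 677.1 = 2712 kg O₂/d.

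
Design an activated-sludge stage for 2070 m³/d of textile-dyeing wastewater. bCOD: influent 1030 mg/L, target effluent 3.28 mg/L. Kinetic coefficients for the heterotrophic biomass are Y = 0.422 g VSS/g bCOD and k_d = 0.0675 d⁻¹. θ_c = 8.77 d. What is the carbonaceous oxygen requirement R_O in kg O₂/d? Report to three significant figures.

The observed yield is Y_obs = Y/(1 + k_d·θ_c) = 0.422 / (1 + 0.0675 × 8.77) = 0.422 / 1.592 = 0.2651 g VSS per g bCOD removed.
Substrate removed = Q·(S₀ − S) = 2070 m³/d × (1030 − 3.28) g/m³ = 2.13×10^6 g/d = 2125 kg/d.
Net sludge production P_X = 0.2651 × 2125 = 563.4 kg VSS/d.
R_O = Q·ΔS − 1.42 P_X = 2125 − 800.0 = 1325 kg O₂/d.

R_O ≈ 1330 kg O₂/d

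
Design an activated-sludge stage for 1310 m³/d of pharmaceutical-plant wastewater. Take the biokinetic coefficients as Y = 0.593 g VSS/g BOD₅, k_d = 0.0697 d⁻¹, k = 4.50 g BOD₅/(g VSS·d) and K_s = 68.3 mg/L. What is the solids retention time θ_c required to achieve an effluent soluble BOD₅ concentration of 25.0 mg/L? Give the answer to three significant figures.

θ_c ≈ 1.55 d

Specific growth rate at S = 25.0 mg/L: μ = YkS/(K_s+S) = 0.593·4.50·25.0/(68.3+25.0) = 0.7150 d⁻¹.
Then 1/θ_c = μ − k_d = 0.7150 − 0.0697 = 0.6453 d⁻¹, giving θ_c = 1.550 d.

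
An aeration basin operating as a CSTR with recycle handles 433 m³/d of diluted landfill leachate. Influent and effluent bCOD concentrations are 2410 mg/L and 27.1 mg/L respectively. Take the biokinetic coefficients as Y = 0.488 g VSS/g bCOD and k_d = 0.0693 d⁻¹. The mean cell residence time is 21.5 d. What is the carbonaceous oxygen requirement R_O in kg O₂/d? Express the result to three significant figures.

R_O ≈ 745 kg O₂/d

Y_obs = Y / (1 + k_d θ_c) = 0.488 / (1 + 0.0693 × 21.5) = 0.488 / 2.490 = 0.1960.
ΔS = 2410 − 27.1 = 2383 mg/L, so the substrate removal rate is 433 × 2383/1000 = 1032 kg bCOD/d.
P_X = Y_obs·Q·(S₀ − S) = 0.1960 × 1032 = 202.2 kg VSS/d.
R_O = Q·ΔS − 1.42 P_X = 1032 − 287.2 = 744.6 kg O₂/d.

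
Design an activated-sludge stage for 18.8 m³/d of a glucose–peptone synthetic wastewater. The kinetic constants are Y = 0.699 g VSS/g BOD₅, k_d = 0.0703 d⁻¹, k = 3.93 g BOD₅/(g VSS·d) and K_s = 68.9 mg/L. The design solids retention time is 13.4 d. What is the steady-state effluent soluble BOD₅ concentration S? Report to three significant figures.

Effluent substrate depends only on kinetics and SRT: S = K_s(1 + k_d θ_c) / [θ_c(Yk − k_d) − 1] = 68.9 × (1 + 0.0703 × 13.4) / [13.4 × (0.699 × 3.93 − 0.0703) − 1] = 133.8 / 34.87 = 3.837 mg/L.

S ≈ 3.84 mg/L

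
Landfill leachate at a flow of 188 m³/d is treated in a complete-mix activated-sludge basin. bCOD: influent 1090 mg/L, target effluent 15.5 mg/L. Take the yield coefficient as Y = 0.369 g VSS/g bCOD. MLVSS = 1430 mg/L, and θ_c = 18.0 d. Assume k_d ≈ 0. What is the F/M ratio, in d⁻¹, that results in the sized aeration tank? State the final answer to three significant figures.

Biomass mass balance (decay neglected): V·X = Y·Q·(S₀ − S)·θ_c, so V = 0.369 × 188 × (1090 − 15.5) × 18.0 / 1430 = 938.3 m³.
F/M = applied load / biomass = Q·S₀/(V·X) = 188 × 1090 / (938.3 × 1430) = 0.1527 d⁻¹.

F/M ≈ 0.153 d⁻¹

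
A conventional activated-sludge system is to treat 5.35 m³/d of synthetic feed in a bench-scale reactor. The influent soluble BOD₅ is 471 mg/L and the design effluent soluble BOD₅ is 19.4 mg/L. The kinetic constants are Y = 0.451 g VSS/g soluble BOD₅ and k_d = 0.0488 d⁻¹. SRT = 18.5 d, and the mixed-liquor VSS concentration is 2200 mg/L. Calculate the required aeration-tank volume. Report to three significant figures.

V ≈ 4.82 m³

Steady-state biomass mass balance: V·X·(1 + k_d·θ_c) = Y·Q·(S₀ − S)·θ_c, so V = 0.451 × 5.35 × (471 − 19.4) × 18.5 / [2200 × (1 + 0.0488 × 18.5)] = 2.02×10^4 / 4186 = 4.815 m³.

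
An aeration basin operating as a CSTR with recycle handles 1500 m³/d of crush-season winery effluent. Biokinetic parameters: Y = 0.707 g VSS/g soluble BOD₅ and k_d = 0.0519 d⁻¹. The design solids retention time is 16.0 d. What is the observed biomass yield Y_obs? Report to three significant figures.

Y_obs ≈ 0.386 g VSS/g soluble BOD₅

Observed yield with endogenous decay: Y_obs = Y / (1 + k_d·θ_c) = 0.707 / (1 + 0.0519 × 16.0) = 0.707 / 1.830 = 0.3863 g VSS/g soluble BOD₅.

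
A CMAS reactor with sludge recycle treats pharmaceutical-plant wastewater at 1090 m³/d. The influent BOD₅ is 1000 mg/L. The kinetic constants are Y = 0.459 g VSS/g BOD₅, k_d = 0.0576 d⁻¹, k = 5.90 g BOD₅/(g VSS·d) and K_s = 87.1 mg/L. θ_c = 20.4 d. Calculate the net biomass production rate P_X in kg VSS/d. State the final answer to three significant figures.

P_X ≈ 229 kg VSS/d

For a completely mixed reactor with recycle the Lawrence–McCarty relation gives S = K_s·(1 + k_d·θ_c) / [θ_c·(Y·k − k_d) − 1] = 87.1 × (1 + 0.0576 × 20.4) / [20.4 × (0.459 × 5.90 − 0.0576) − 1] = 189.4 / 53.07 = 3.570 mg/L.
Observed yield with endogenous decay: Y_obs = Y / (1 + k_d·θ_c) = 0.459 / (1 + 0.0576 × 20.4) = 0.459 / 2.175 = 0.2110 g VSS/g BOD₅.
Mass of BOD₅ removed per day: Q(S₀ − S) = 1090 × 996.4 g/m³ = 1086 kg/d.
So the net sludge growth is P_X = 0.2110 × 1086 = 229.2 kg VSS/d.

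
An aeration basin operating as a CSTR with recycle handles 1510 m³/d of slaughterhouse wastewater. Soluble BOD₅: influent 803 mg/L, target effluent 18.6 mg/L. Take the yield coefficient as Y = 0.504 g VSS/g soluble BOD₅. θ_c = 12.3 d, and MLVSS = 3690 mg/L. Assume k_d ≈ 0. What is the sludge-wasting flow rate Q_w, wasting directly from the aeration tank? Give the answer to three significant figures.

Q_w ≈ 162 m³/d

With k_d = 0 the design equation reduces to V = Y Q (S₀−S) θ_c / X = 0.504 × 1510 × (803 − 18.6) × 12.3 / 3690 = 1990 m³.
Wasting from the aeration tank: Q_w = V / θ_c = 1990 / 12.3 = 161.8 m³/d.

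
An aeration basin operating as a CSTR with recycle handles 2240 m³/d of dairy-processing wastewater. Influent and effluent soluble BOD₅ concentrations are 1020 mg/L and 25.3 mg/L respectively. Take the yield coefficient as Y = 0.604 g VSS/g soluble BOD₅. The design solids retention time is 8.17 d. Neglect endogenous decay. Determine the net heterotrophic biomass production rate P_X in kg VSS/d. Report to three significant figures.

P_X ≈ 1350 kg VSS/d

With endogenous decay neglected, the observed yield equals the true yield: Y_obs = Y = 0.604 g VSS/g soluble BOD₅.
Mass of soluble BOD₅ removed per day: Q(S₀ − S) = 2240 × 994.7 g/m³ = 2228 kg/d.
Net biomass production P_X = Y_obs × Q·(S₀ − S) = 0.6040 × 2228 = 1346 kg VSS/d.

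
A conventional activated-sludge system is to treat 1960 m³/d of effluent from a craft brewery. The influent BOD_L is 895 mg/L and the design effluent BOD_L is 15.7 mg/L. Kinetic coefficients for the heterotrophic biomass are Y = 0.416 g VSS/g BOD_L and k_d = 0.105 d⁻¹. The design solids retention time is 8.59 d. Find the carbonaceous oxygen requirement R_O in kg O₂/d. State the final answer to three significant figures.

Correct the yield for decay: Y_obs = Y/(1 + k_d θ_c) = 0.416 / (1 + 0.105 × 8.59) = 0.416 / 1.902 = 0.2187.
Q·(S₀ − S) = 1960 × (895 − 15.7) × 10⁻³ = 1723 kg/d removed.
Net sludge production P_X = 0.2187 × 1723 = 377.0 kg VSS/d.
Carbonaceous O₂ demand = substrate oxidised − cell-mass equivalent = 1723 − 1.42 × 377.0 = 1188 kg O₂/d.

R_O ≈ 1190 kg O₂/d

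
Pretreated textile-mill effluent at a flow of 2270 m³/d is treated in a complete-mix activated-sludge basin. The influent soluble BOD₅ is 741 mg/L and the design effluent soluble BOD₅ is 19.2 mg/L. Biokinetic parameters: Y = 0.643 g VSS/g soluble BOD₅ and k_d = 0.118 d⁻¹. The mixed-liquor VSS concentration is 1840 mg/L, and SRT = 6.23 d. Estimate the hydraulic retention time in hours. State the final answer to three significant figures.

Rearranging the biomass balance for a CMAS with decay, V = Y·Q·ΔS·θ_c / [X·(1+k_d θ_c)] = 0.643 × 2270 × (741 − 19.2) × 6.23 / [1840 × (1 + 0.118 × 6.23)] = 6.56×10^6 / 3193 = 2056 m³.
HRT = V/Q = 2056 m³ / 2270 m³·d⁻¹ = 0.9057 d × 24 = 21.74 h.

τ ≈ 21.7 h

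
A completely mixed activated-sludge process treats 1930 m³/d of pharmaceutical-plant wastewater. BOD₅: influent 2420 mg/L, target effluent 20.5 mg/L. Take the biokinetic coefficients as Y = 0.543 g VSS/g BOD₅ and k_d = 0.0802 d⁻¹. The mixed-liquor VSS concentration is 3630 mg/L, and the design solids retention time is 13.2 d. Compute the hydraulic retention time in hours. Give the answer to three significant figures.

Steady-state biomass mass balance: V·X·(1 + k_d·θ_c) = Y·Q·(S₀ − S)·θ_c, so V = 0.543 × 1930 × (2420 − 20.5) × 13.2 / [3630 × (1 + 0.0802 × 13.2)] = 3.32×10^7 / 7473 = 4442 m³.
HRT = V/Q = 4442 m³ / 1930 m³·d⁻¹ = 2.301 d × 24 = 55.24 h.

τ ≈ 55.2 h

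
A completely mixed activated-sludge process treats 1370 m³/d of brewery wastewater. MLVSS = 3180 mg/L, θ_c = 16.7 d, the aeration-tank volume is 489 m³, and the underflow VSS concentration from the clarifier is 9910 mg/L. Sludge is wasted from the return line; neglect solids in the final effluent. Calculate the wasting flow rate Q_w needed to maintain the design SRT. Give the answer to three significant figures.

Q_w ≈ 9.40 m³/d

θ_c = V·X/(Q_w·X_r) when wasting from the recycle, so Q_w = V·X/(θ_c·X_r) = 489.0 × 3180 / (16.7 × 9910) = 9.396 m³/d.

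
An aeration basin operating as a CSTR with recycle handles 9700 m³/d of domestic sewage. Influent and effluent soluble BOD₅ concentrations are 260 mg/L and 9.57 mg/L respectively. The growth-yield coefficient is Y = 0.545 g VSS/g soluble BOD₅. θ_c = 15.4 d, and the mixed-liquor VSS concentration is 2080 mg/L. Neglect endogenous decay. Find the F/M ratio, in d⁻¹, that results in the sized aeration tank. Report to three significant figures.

With k_d = 0 the design equation reduces to V = Y Q (S₀−S) θ_c / X = 0.545 × 9700 × (260 − 9.57) × 15.4 / 2080 = 9802 m³.
F/M = Q·S₀ / (V·X) = 9700 × 260 / (9802 × 2080) = 0.1237 g soluble BOD₅·(g VSS·d)⁻¹.

F/M ≈ 0.124 d⁻¹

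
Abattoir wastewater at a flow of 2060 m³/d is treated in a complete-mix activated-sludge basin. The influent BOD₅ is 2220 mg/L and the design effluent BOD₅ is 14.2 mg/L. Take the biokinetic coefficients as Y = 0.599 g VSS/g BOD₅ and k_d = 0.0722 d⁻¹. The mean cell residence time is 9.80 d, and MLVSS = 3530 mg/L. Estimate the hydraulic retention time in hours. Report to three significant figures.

From the SRT design equation V = Y Q (S₀−S) θ_c / [X (1 + k_d θ_c)] = 0.599 × 2060 × (2220 − 14.2) × 9.80 / [3530 × (1 + 0.0722 × 9.80)] = 2.67×10^7 / 6028 = 4425 m³.
HRT = V/Q = 4425 m³ / 2060 m³·d⁻¹ = 2.148 d × 24 = 51.56 h.

τ ≈ 51.6 h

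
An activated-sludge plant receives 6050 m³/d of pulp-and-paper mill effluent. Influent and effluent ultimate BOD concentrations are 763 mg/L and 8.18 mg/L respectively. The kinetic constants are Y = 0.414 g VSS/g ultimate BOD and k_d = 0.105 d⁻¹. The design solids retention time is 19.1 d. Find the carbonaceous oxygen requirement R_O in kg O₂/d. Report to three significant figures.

R_O ≈ 3670 kg O₂/d

The observed yield is Y_obs = Y/(1 + k_d·θ_c) = 0.414 / (1 + 0.105 × 19.1) = 0.414 / 3.006 = 0.1377 g VSS per g ultimate BOD removed.
Mass of ultimate BOD removed per day: Q(S₀ − S) = 6050 × 754.8 g/m³ = 4567 kg/d.
Biomass synthesised: P_X = Y_obs × 4567 = 629.0 kg VSS/d.
R_O = Q·(S₀ − S) − 1.42·P_X = 4567 − 1.42 × 629.0 = 3673 kg O₂/d.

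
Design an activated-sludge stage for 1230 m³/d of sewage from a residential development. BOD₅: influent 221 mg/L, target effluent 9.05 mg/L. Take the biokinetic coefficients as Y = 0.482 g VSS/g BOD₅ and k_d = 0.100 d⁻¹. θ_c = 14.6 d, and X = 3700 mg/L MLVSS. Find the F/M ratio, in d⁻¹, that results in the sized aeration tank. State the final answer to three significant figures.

F/M ≈ 0.364 d⁻¹

Steady-state biomass mass balance: V·X·(1 + k_d·θ_c) = Y·Q·(S₀ − S)·θ_c, so V = 0.482 × 1230 × (221 − 9.05) × 14.6 / [3700 × (1 + 0.100 × 14.6)] = 1.83×10^6 / 9102 = 201.6 m³.
F/M = Q·S₀ / (V·X) = 1230 × 221 / (201.6 × 3700) = 0.3645 g BOD₅·(g VSS·d)⁻¹.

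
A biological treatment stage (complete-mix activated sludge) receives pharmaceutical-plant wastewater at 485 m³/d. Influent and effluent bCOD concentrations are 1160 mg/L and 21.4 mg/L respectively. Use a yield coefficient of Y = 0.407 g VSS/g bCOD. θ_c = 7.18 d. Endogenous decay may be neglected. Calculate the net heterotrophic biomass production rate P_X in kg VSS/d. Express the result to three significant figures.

No decay correction is needed, so Y_obs = Y = 0.407.
Q·(S₀ − S) = 485 × (1160 − 21.4) × 10⁻³ = 552.2 kg/d removed.
So the net sludge growth is P_X = 0.4070 × 552.2 = 224.8 kg VSS/d.

P_X ≈ 225 kg VSS/d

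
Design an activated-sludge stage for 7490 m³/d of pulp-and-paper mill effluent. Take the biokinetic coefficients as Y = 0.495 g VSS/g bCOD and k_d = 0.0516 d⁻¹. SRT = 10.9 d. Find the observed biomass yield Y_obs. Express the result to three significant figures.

Y_obs ≈ 0.317 g VSS/g bCOD

Observed yield with endogenous decay: Y_obs = Y / (1 + k_d·θ_c) = 0.495 / (1 + 0.0516 × 10.9) = 0.495 / 1.562 = 0.3168 g VSS/g bCOD.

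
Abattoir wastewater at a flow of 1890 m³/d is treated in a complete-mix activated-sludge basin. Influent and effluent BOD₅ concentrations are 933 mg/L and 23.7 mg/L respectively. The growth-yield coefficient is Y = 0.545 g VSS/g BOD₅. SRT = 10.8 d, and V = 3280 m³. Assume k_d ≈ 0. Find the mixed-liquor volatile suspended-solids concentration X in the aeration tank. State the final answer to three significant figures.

Without decay, X = Y Q (S₀−S) θ_c / V = 0.545 × 1890 × (933 − 23.7) × 10.8 / 3280 = 3084 mg/L.

X ≈ 3080 mg/L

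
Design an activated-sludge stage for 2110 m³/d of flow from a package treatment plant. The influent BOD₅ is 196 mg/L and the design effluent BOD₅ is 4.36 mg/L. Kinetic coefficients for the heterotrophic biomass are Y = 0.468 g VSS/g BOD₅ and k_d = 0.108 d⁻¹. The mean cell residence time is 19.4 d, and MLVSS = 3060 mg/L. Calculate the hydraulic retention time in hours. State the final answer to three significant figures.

Rearranging the biomass balance for a CMAS with decay, V = Y·Q·ΔS·θ_c / [X·(1+k_d θ_c)] = 0.468 × 2110 × (196 − 4.36) × 19.4 / [3060 × (1 + 0.108 × 19.4)] = 3.67×10^6 / 9471 = 387.6 m³.
τ = V/Q = 387.6/2110 = 0.1837 d, or 4.409 h.

τ ≈ 4.41 h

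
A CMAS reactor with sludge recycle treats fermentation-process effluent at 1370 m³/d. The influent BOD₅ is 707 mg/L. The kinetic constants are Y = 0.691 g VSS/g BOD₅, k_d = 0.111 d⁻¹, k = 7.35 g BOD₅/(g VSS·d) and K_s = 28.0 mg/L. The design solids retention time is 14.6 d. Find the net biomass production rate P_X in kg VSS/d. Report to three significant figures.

From the Monod/SRT balance for a CMAS, S = K_s·(1+k_d θ_c)/[θ_c·(Y k − k_d) − 1] = 28.0 × (1 + 0.111 × 14.6) / [14.6 × (0.691 × 7.35 − 0.111) − 1] = 73.38 / 71.53 = 1.026 mg/L.
The observed yield is Y_obs = Y/(1 + k_d·θ_c) = 0.691 / (1 + 0.111 × 14.6) = 0.691 / 2.621 = 0.2637 g VSS per g BOD₅ removed.
Mass of BOD₅ removed per day: Q(S₀ − S) = 1370 × 706.0 g/m³ = 967.2 kg/d.
Net biomass production P_X = Y_obs × Q·(S₀ − S) = 0.2637 × 967.2 = 255.0 kg VSS/d.

P_X ≈ 255 kg VSS/d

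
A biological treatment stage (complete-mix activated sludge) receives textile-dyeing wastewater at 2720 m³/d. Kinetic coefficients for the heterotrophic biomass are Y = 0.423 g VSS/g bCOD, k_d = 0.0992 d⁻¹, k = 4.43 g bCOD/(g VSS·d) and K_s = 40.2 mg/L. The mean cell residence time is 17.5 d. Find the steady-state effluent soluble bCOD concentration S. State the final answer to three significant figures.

Effluent substrate depends only on kinetics and SRT: S = K_s(1 + k_d θ_c) / [θ_c(Yk − k_d) − 1] = 40.2 × (1 + 0.0992 × 17.5) / [17.5 × (0.423 × 4.43 − 0.0992) − 1] = 110.0 / 30.06 = 3.659 mg/L.

S ≈ 3.66 mg/L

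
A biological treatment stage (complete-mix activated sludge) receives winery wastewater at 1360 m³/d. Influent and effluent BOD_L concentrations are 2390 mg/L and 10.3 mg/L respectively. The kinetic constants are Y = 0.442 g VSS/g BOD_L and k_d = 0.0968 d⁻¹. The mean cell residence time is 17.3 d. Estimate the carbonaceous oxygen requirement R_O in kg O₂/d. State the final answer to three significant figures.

Y_obs = Y / (1 + k_d θ_c) = 0.442 / (1 + 0.0968 × 17.3) = 0.442 / 2.675 = 0.1653.
Q·(S₀ − S) = 1360 × (2390 − 10.3) × 10⁻³ = 3236 kg/d removed.
P_X = Y_obs·Q·(S₀ − S) = 0.1653 × 3236 = 534.8 kg VSS/d.
Carbonaceous O₂ demand = substrate oxidised − cell-mass equivalent = 3236 − 1.42 × 534.8 = 2477 kg O₂/d.

R_O ≈ 2480 kg O₂/d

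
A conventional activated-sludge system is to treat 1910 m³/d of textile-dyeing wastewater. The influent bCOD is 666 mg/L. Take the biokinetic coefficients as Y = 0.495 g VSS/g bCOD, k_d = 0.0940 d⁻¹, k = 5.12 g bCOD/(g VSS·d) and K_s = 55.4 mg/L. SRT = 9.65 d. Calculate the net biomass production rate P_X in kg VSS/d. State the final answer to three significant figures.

P_X ≈ 328 kg VSS/d

From the Monod/SRT balance for a CMAS, S = K_s·(1+k_d θ_c)/[θ_c·(Y k − k_d) − 1] = 55.4 × (1 + 0.0940 × 9.65) / [9.65 × (0.495 × 5.12 − 0.0940) − 1] = 105.7 / 22.55 = 4.685 mg/L.
Y_obs = Y / (1 + k_d θ_c) = 0.495 / (1 + 0.0940 × 9.65) = 0.495 / 1.907 = 0.2596.
Substrate removed = Q·(S₀ − S) = 1910 m³/d × (666 − 4.69) g/m³ = 1.26×10^6 g/d = 1263 kg/d.
Net biomass production P_X = Y_obs × Q·(S₀ − S) = 0.2596 × 1263 = 327.8 kg VSS/d.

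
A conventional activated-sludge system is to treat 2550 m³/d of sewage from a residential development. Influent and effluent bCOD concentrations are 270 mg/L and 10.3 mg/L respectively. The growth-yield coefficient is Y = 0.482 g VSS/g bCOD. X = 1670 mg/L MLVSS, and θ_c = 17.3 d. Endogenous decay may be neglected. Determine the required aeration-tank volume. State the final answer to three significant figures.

Biomass mass balance (decay neglected): V·X = Y·Q·(S₀ − S)·θ_c, so V = 0.482 × 2550 × (270 − 10.3) × 17.3 / 1670 = 3307 m³.

V ≈ 3310 m³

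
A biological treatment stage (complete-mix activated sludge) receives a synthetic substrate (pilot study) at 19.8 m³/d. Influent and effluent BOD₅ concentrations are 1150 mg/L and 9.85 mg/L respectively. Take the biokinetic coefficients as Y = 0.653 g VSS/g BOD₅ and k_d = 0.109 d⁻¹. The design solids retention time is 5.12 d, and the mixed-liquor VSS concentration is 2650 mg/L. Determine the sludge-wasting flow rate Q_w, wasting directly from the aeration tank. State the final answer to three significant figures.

From the SRT design equation V = Y Q (S₀−S) θ_c / [X (1 + k_d θ_c)] = 0.653 × 19.8 × (1150 − 9.85) × 5.12 / [2650 × (1 + 0.109 × 5.12)] = 7.55×10^4 / 4129 = 18.28 m³.
For wasting at MLVSS concentration, Q_w = V/θ_c = 18.28/5.12 = 3.570 m³/d.

Q_w ≈ 3.57 m³/d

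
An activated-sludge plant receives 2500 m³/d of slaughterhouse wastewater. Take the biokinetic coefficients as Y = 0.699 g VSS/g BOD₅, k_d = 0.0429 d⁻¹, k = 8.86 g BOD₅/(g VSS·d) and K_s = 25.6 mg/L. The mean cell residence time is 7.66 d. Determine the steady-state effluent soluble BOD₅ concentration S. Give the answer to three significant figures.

For a completely mixed reactor with recycle the Lawrence–McCarty relation gives S = K_s·(1 + k_d·θ_c) / [θ_c·(Y·k − k_d) − 1] = 25.6 × (1 + 0.0429 × 7.66) / [7.66 × (0.699 × 8.86 − 0.0429) − 1] = 34.01 / 46.11 = 0.7376 mg/L.

S ≈ 0.738 mg/L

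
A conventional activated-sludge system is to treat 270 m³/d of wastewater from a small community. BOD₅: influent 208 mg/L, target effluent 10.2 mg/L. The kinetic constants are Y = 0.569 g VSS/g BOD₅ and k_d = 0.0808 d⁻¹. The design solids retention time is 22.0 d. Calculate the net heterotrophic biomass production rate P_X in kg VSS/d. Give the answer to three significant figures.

Correct the yield for decay: Y_obs = Y/(1 + k_d θ_c) = 0.569 / (1 + 0.0808 × 22.0) = 0.569 / 2.778 = 0.2049.
Mass of BOD₅ removed per day: Q(S₀ − S) = 270 × 197.8 g/m³ = 53.41 kg/d.
So the net sludge growth is P_X = 0.2049 × 53.41 = 10.94 kg VSS/d.

P_X ≈ 10.9 kg VSS/d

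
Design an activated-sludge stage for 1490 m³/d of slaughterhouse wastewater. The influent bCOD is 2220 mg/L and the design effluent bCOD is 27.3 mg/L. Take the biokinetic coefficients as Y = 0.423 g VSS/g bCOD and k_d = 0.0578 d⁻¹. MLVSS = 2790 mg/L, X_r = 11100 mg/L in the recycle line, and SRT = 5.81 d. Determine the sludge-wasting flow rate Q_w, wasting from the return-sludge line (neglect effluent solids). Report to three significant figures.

Rearranging the biomass balance for a CMAS with decay, V = Y·Q·ΔS·θ_c / [X·(1+k_d θ_c)] = 0.423 × 1490 × (2220 − 27.3) × 5.81 / [2790 × (1 + 0.0578 × 5.81)] = 8.03×10^6 / 3727 = 2154 m³.
θ_c = V·X/(Q_w·X_r) when wasting from the recycle, so Q_w = V·X/(θ_c·X_r) = 2154 × 2790 / (5.81 × 11100) = 93.20 m³/d.

Q_w ≈ 93.2 m³/d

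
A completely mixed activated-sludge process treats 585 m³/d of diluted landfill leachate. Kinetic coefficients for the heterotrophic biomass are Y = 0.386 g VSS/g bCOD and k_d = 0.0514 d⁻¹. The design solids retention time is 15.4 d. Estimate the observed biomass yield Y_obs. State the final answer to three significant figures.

Y_obs ≈ 0.215 g VSS/g bCOD

Y_obs = Y / (1 + k_d θ_c) = 0.386 / (1 + 0.0514 × 15.4) = 0.386 / 1.792 = 0.2155.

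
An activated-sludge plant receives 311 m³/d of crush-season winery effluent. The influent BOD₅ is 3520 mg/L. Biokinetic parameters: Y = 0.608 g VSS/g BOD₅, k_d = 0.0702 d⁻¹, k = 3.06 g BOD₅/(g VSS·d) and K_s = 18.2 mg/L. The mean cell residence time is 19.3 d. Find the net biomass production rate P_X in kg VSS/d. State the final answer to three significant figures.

Effluent substrate depends only on kinetics and SRT: S = K_s(1 + k_d θ_c) / [θ_c(Yk − k_d) − 1] = 18.2 × (1 + 0.0702 × 19.3) / [19.3 × (0.608 × 3.06 − 0.0702) − 1] = 42.86 / 33.55 = 1.277 mg/L.
Correct the yield for decay: Y_obs = Y/(1 + k_d θ_c) = 0.608 / (1 + 0.0702 × 19.3) = 0.608 / 2.355 = 0.2582.
Substrate removed = Q·(S₀ − S) = 311 m³/d × (3520 − 1.28) g/m³ = 1.09×10^6 g/d = 1094 kg/d.
Biomass produced: P_X = Y_obs·Q·ΔS = 0.2582 × 1094 ≈ 282.5 kg VSS/d.

P_X ≈ 283 kg VSS/d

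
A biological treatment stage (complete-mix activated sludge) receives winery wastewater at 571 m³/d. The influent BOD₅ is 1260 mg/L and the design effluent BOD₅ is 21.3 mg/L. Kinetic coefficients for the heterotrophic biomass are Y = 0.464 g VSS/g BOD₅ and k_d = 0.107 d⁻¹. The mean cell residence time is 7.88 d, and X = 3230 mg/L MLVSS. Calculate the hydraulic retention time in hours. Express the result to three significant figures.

τ ≈ 18.3 h

Steady-state biomass mass balance: V·X·(1 + k_d·θ_c) = Y·Q·(S₀ − S)·θ_c, so V = 0.464 × 571 × (1260 − 21.3) × 7.88 / [3230 × (1 + 0.107 × 7.88)] = 2.59×10^6 / 5953 = 434.4 m³.
HRT = V/Q = 434.4 m³ / 571 m³·d⁻¹ = 0.7608 d × 24 = 18.26 h.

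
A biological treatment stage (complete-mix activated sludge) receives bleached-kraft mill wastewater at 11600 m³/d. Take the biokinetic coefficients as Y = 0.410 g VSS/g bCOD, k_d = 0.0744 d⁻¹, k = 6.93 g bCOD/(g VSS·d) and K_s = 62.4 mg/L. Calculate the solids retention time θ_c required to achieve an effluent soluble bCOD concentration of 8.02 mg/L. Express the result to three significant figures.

At the target effluent, Y k S/(K_s+S) = 0.410×6.93×8.02/70.42 = 0.3236 d⁻¹.
θ_c = 1/(μ − k_d) = 1/(0.3236 − 0.0744) = 1/0.2492 = 4.013 d.

θ_c ≈ 4.01 d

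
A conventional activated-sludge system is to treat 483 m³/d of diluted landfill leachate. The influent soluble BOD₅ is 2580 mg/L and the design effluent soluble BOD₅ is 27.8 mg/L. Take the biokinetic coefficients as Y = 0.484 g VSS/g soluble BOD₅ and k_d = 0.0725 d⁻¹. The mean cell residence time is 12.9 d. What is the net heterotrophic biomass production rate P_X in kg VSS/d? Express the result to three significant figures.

Y_obs = Y / (1 + k_d θ_c) = 0.484 / (1 + 0.0725 × 12.9) = 0.484 / 1.935 = 0.2501.
Substrate removed = Q·(S₀ − S) = 483 m³/d × (2580 − 27.8) g/m³ = 1.23×10^6 g/d = 1233 kg/d.
Net biomass production P_X = Y_obs × Q·(S₀ − S) = 0.2501 × 1233 = 308.3 kg VSS/d.

P_X ≈ 308 kg VSS/d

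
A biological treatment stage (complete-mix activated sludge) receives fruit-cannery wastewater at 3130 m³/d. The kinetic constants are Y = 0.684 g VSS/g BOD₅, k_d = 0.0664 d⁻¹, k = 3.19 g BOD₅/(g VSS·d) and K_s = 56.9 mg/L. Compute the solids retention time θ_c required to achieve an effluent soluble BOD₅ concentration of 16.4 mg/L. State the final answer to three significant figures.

From 1/θ_c = Y·k·S/(K_s + S) − k_d: Y·k·S/(K_s+S) = 0.684 × 3.19 × 16.4 / (56.9 + 16.4) = 0.4882 d⁻¹.
1/θ_c = 0.4882 − 0.0664 = 0.4218 d⁻¹, so θ_c = 2.371 d.

θ_c ≈ 2.37 d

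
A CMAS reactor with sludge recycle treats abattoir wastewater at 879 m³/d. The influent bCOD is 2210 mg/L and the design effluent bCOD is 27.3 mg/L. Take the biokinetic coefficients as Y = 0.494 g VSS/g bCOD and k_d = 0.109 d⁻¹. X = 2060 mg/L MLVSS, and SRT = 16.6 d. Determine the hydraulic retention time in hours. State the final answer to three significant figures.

Rearranging the biomass balance for a CMAS with decay, V = Y·Q·ΔS·θ_c / [X·(1+k_d θ_c)] = 0.494 × 879 × (2210 − 27.3) × 16.6 / [2060 × (1 + 0.109 × 16.6)] = 1.57×10^7 / 5787 = 2719 m³.
HRT = V/Q = 2719 m³ / 879 m³·d⁻¹ = 3.093 d × 24 = 74.23 h.

τ ≈ 74.2 h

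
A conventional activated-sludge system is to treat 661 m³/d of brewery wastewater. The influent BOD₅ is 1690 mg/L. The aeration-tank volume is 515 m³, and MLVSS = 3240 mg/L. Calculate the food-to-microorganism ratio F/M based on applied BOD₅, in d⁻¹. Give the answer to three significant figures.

F/M ≈ 0.669 d⁻¹

Food-to-microorganism ratio F/M = Q S₀ / (V X) = 661 × 1690 / (515.0 × 3240) = 0.6695 d⁻¹.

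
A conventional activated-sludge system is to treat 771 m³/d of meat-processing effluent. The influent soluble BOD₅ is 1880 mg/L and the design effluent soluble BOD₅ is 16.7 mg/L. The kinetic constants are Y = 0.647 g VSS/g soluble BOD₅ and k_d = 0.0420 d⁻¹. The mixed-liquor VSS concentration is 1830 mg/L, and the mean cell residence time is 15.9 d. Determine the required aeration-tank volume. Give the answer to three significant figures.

Rearranging the biomass balance for a CMAS with decay, V = Y·Q·ΔS·θ_c / [X·(1+k_d θ_c)] = 0.647 × 771 × (1880 − 16.7) × 15.9 / [1830 × (1 + 0.0420 × 15.9)] = 1.48×10^7 / 3052 = 4842 m³.

V ≈ 4840 m³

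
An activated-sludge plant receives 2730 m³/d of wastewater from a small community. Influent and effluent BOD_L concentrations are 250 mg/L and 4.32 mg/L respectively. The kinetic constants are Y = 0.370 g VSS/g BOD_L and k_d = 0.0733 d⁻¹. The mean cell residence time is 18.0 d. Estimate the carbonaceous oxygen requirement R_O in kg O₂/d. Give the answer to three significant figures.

R_O ≈ 519 kg O₂/d

The observed yield is Y_obs = Y/(1 + k_d·θ_c) = 0.370 / (1 + 0.0733 × 18.0) = 0.370 / 2.319 = 0.1595 g VSS per g BOD_L removed.
Substrate removed = Q·(S₀ − S) = 2730 m³/d × (250 − 4.32) g/m³ = 6.71×10^5 g/d = 670.7 kg/d.
Biomass synthesised: P_X = Y_obs × 670.7 = 107.0 kg VSS/d.
Carbonaceous O₂ demand = substrate oxidised − cell-mass equivalent = 670.7 − 1.42 × 107.0 = 518.8 kg O₂/d.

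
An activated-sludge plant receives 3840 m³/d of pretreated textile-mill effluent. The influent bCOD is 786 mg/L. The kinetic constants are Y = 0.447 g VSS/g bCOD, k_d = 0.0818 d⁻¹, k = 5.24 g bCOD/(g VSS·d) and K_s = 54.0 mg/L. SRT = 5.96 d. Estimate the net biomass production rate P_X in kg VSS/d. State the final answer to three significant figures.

For a completely mixed reactor with recycle the Lawrence–McCarty relation gives S = K_s·(1 + k_d·θ_c) / [θ_c·(Y·k − k_d) − 1] = 54.0 × (1 + 0.0818 × 5.96) / [5.96 × (0.447 × 5.24 − 0.0818) − 1] = 80.33 / 12.47 = 6.440 mg/L.
Correct the yield for decay: Y_obs = Y/(1 + k_d θ_c) = 0.447 / (1 + 0.0818 × 5.96) = 0.447 / 1.488 = 0.3005.
Q·(S₀ − S) = 3840 × (786 − 6.44) × 10⁻³ = 2994 kg/d removed.
Biomass produced: P_X = Y_obs·Q·ΔS = 0.3005 × 2994 ≈ 899.5 kg VSS/d.

P_X ≈ 900 kg VSS/d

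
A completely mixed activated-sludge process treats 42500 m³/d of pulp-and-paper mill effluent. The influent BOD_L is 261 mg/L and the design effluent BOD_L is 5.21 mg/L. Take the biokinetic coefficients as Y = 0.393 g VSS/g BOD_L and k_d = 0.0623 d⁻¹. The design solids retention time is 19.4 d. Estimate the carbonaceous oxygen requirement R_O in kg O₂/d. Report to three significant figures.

Y_obs = Y / (1 + k_d θ_c) = 0.393 / (1 + 0.0623 × 19.4) = 0.393 / 2.209 = 0.1779.
Mass of BOD_L removed per day: Q(S₀ − S) = 42500 × 255.8 g/m³ = 10871 kg/d.
Biomass synthesised: P_X = Y_obs × 10871 = 1934 kg VSS/d.
R_O = Q·(S₀ − S) − 1.42·P_X = 10871 − 1.42 × 1934 = 8124 kg O₂/d.

R_O ≈ 8120 kg O₂/d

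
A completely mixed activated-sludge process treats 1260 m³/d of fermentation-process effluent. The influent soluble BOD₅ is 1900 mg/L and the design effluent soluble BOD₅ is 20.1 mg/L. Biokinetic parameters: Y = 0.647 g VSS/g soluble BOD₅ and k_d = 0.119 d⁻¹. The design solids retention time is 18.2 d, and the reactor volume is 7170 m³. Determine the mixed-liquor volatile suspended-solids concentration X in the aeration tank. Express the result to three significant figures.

X ≈ 1230 mg/L

X = Y·Q·ΔS·θ_c / [V·(1 + k_d θ_c)] = 0.647 × 1260 × (1900 − 20.1) × 18.2 / [7170 × (1 + 0.119 × 18.2)] = 1229 mg/L.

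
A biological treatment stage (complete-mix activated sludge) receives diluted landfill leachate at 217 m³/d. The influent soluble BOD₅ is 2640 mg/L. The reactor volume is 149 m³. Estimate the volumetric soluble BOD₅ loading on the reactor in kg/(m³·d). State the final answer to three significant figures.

L_v ≈ 3.84 kg soluble BOD₅/(m³·d)

Volumetric loading L_v = Q·S₀ / V = 217 × 2640 g/m³ / 149.0 m³ = 3845 g/(m³·d) = 3.845 kg soluble BOD₅/(m³·d).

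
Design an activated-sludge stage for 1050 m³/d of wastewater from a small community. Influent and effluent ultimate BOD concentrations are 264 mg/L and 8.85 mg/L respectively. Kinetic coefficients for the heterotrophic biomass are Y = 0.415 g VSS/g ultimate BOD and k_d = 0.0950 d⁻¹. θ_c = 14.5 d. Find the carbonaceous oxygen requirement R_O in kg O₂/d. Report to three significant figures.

Correct the yield for decay: Y_obs = Y/(1 + k_d θ_c) = 0.415 / (1 + 0.0950 × 14.5) = 0.415 / 2.377 = 0.1746.
Substrate removed = Q·(S₀ − S) = 1050 m³/d × (264 − 8.85) g/m³ = 2.68×10^5 g/d = 267.9 kg/d.
P_X = Y_obs·Q·(S₀ − S) = 0.1746 × 267.9 = 46.76 kg VSS/d.
Carbonaceous O₂ demand = substrate oxidised − cell-mass equivalent = 267.9 − 1.42 × 46.76 = 201.5 kg O₂/d.

R_O ≈ 202 kg O₂/d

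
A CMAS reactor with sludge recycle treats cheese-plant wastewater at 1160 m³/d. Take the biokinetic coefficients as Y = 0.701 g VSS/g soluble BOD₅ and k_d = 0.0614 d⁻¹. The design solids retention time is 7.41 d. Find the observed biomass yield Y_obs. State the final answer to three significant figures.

Y_obs ≈ 0.482 g VSS/g soluble BOD₅

Correct the yield for decay: Y_obs = Y/(1 + k_d θ_c) = 0.701 / (1 + 0.0614 × 7.41) = 0.701 / 1.455 = 0.4818.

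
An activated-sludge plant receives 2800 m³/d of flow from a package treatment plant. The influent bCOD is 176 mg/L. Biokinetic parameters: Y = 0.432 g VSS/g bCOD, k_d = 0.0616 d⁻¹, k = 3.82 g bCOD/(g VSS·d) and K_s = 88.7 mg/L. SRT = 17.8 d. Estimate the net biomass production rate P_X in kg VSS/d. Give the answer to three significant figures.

From the Monod/SRT balance for a CMAS, S = K_s·(1+k_d θ_c)/[θ_c·(Y k − k_d) − 1] = 88.7 × (1 + 0.0616 × 17.8) / [17.8 × (0.432 × 3.82 − 0.0616) − 1] = 186.0 / 27.28 = 6.817 mg/L.
Correct the yield for decay: Y_obs = Y/(1 + k_d θ_c) = 0.432 / (1 + 0.0616 × 17.8) = 0.432 / 2.096 = 0.2061.
ΔS = 176 − 6.82 = 169.2 mg/L, so the substrate removal rate is 2800 × 169.2/1000 = 473.7 kg bCOD/d.
Biomass produced: P_X = Y_obs·Q·ΔS = 0.2061 × 473.7 ≈ 97.61 kg VSS/d.

P_X ≈ 97.6 kg VSS/d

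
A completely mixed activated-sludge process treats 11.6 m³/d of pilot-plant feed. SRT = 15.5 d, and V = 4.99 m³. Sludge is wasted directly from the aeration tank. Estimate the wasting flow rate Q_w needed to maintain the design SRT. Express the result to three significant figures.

Q_w ≈ 0.322 m³/d

For wasting at MLVSS concentration, Q_w = V/θ_c = 4.990/15.5 = 0.3219 m³/d.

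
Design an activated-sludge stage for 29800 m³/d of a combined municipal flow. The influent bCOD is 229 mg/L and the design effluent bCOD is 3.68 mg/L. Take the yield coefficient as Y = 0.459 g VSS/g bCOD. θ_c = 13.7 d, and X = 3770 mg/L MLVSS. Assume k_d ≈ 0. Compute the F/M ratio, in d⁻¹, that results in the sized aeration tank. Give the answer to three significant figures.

V·X = Y·Q·ΔS·θ_c gives V = 0.459 × 29800 × (229 − 3.68) × 13.7 / 3770 = 11200 m³.
Food-to-microorganism ratio F/M = Q S₀ / (V X) = 29800 × 229 / (11200 × 3770) = 0.1616 d⁻¹.

F/M ≈ 0.162 d⁻¹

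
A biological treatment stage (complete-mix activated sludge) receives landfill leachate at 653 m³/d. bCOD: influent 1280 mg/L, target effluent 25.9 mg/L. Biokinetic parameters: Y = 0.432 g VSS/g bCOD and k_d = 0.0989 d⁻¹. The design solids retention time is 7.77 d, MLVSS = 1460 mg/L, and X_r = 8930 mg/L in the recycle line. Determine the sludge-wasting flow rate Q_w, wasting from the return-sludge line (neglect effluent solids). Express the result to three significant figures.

Q_w ≈ 22.4 m³/d

Rearranging the biomass balance for a CMAS with decay, V = Y·Q·ΔS·θ_c / [X·(1+k_d θ_c)] = 0.432 × 653 × (1280 − 25.9) × 7.77 / [1460 × (1 + 0.0989 × 7.77)] = 2.75×10^6 / 2582 = 1065 m³.
Q_w = (V·X)/(θ_c X_r) = 1065 × 1460 / (7.77 × 8930) = 22.40 m³/d.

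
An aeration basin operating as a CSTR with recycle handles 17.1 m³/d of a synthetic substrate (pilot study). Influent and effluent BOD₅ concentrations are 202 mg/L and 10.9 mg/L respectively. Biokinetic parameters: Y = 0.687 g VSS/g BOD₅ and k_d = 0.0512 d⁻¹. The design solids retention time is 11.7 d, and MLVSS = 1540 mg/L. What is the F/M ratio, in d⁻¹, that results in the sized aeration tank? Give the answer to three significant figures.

Steady-state biomass mass balance: V·X·(1 + k_d·θ_c) = Y·Q·(S₀ − S)·θ_c, so V = 0.687 × 17.1 × (202 − 10.9) × 11.7 / [1540 × (1 + 0.0512 × 11.7)] = 2.63×10^4 / 2463 = 10.67 m³.
Food-to-microorganism ratio F/M = Q S₀ / (V X) = 17.1 × 202 / (10.67 × 1540) = 0.2103 d⁻¹.

F/M ≈ 0.210 d⁻¹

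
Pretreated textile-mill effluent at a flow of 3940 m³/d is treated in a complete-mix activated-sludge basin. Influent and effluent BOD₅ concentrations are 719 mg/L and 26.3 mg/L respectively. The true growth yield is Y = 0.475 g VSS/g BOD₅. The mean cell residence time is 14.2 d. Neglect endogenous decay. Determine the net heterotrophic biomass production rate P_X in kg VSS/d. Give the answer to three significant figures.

Since k_d ≈ 0, Y_obs = Y = 0.475 g VSS/g BOD₅.
Mass of BOD₅ removed per day: Q(S₀ − S) = 3940 × 692.7 g/m³ = 2729 kg/d.
So the net sludge growth is P_X = 0.4750 × 2729 = 1296 kg VSS/d.

P_X ≈ 1300 kg VSS/d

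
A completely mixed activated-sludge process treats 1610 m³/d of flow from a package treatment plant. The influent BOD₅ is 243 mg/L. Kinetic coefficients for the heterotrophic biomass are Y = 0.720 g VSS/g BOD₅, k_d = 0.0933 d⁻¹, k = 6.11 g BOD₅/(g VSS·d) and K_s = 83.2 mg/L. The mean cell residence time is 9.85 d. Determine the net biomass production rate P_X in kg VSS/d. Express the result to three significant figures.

P_X ≈ 144 kg VSS/d

From the Monod/SRT balance for a CMAS, S = K_s·(1+k_d θ_c)/[θ_c·(Y k − k_d) − 1] = 83.2 × (1 + 0.0933 × 9.85) / [9.85 × (0.720 × 6.11 − 0.0933) − 1] = 159.7 / 41.41 = 3.855 mg/L.
Correct the yield for decay: Y_obs = Y/(1 + k_d θ_c) = 0.720 / (1 + 0.0933 × 9.85) = 0.720 / 1.919 = 0.3752.
ΔS = 243 − 3.86 = 239.1 mg/L, so the substrate removal rate is 1610 × 239.1/1000 = 385.0 kg BOD₅/d.
Net biomass production P_X = Y_obs × Q·(S₀ − S) = 0.3752 × 385.0 = 144.5 kg VSS/d.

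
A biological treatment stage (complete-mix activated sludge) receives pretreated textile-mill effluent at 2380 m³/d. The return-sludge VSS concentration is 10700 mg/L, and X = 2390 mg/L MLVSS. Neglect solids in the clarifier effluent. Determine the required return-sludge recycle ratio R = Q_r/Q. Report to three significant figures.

Mass balance around the secondary clarifier (neglecting effluent solids): R = X / (X_r − X) = 2390 / (10700 − 2390) = 0.2876.

R ≈ 0.288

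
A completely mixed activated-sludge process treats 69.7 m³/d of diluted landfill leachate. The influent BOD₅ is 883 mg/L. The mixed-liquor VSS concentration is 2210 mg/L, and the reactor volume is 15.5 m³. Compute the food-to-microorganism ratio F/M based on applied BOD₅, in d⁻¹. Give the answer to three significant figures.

F/M = applied load / biomass = Q·S₀/(V·X) = 69.7 × 883 / (15.50 × 2210) = 1.797 d⁻¹.

F/M ≈ 1.80 d⁻¹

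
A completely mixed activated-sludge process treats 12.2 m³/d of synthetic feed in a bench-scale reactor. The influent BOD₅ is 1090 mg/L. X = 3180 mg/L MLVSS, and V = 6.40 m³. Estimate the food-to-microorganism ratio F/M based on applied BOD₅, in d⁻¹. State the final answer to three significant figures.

F/M ≈ 0.653 d⁻¹

F/M = Q·S₀ / (V·X) = 12.2 × 1090 / (6.400 × 3180) = 0.6534 g BOD₅·(g VSS·d)⁻¹.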